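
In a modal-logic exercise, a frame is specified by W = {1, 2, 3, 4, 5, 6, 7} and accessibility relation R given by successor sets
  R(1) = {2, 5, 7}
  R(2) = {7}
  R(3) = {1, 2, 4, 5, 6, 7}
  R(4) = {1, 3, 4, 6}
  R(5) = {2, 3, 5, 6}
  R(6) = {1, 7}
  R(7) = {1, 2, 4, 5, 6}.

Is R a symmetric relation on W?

No

Symmetric: no — 1 R 2 but not 2 R 1.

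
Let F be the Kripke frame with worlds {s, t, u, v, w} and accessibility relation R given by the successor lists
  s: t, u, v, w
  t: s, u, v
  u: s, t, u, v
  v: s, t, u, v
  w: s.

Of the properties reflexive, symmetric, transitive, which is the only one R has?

Reflexive: no — s is not related to itself.
Symmetric: yes — every pair in R has its reverse in R.
Transitive: no — t R s and s R w, but not t R w.
Only symmetric holds.

symmetric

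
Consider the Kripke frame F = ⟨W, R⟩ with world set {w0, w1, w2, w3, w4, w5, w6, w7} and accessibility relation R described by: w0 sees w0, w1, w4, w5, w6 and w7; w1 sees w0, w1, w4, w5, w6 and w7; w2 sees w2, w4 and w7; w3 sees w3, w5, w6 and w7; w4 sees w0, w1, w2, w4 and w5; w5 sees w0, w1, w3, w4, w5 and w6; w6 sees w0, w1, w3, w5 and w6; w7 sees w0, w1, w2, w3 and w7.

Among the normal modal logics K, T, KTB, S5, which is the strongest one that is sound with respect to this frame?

KTB

Reflexive (axiom T): yes — every world is R-related to itself.
Symmetric (axiom B): yes — every pair in R has its reverse in R.
Euclidean (axiom 5): no — w0 R w4 and w0 R w6, but not w4 R w6.
So F validates K, T, KTB; S5 would additionally require R to be Euclidean. The strongest is KTB.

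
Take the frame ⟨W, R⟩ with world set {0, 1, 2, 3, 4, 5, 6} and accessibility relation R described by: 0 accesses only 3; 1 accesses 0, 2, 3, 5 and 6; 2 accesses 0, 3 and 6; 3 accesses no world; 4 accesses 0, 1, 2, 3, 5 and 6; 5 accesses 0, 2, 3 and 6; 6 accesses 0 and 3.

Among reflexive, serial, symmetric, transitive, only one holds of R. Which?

Reflexive: no — 0 is not related to itself.
Serial: no — 3 has no R-successor.
Symmetric: no — 0 R 3 but not 3 R 0.
Transitive: yes — every two-step R-path is closed by a direct edge.
Only transitive holds.

transitive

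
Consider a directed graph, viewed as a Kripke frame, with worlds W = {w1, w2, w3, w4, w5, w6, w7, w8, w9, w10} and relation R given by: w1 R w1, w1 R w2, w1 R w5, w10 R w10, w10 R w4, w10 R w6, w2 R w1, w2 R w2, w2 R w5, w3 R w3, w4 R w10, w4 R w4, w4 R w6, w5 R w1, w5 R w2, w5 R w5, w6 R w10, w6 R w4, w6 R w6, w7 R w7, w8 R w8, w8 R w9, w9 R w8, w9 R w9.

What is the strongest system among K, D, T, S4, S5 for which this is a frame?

Serial (axiom D): yes — every world has a successor (e.g. w1 R w1).
Reflexive (axiom T): yes — every world is R-related to itself.
Transitive (axiom 4): yes — every two-step R-path is closed by a direct edge.
Euclidean (axiom 5): yes — any two successors of a common world are R-related.
So F validates K, D, T, S4, S5. The strongest is S5.

S5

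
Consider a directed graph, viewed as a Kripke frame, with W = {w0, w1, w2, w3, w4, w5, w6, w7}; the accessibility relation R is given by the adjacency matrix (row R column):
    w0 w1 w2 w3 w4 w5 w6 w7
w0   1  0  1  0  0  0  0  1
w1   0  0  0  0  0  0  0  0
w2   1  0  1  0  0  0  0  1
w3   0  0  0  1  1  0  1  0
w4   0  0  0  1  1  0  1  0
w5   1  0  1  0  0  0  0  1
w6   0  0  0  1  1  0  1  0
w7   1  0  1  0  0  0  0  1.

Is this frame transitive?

Yes

Transitive: yes — every two-step R-path is closed by a direct edge.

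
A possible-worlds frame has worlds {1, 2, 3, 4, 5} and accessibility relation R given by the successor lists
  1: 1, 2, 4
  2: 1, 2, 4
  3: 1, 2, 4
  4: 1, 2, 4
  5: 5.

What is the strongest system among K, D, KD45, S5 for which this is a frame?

Serial (axiom D): yes — every world has a successor (e.g. 1 R 1).
Euclidean (axiom 5): yes — any two successors of a common world are R-related.
Transitive (axiom 4): yes — every two-step R-path is closed by a direct edge.
Reflexive (axiom T): no — 3 is not related to itself.
So F validates K, D, KD45; S5 would additionally require R to be reflexive. The strongest is KD45.

KD45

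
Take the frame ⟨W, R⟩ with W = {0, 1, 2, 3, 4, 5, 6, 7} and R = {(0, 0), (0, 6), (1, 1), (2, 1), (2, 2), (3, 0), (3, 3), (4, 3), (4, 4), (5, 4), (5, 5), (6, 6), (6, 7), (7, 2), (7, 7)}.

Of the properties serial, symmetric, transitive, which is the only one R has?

serial

Serial: yes — every world has a successor (e.g. 0 R 0).
Symmetric: no — 0 R 6 but not 6 R 0.
Transitive: no — 0 R 6 and 6 R 7, but not 0 R 7.
Only serial holds.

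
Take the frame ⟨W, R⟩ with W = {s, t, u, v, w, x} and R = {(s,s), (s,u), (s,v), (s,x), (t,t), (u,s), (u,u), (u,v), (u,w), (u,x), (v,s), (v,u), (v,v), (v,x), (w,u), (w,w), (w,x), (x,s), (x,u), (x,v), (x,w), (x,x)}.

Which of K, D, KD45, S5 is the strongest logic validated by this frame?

Serial (axiom D): yes — every world has a successor (e.g. s R s).
Euclidean (axiom 5): no — u R s and u R w, but not s R w.
Transitive (axiom 4): no — s R u and u R w, but not s R w.
Reflexive (axiom T): yes — every world is R-related to itself.
So F validates K, D; KD45 would additionally require R to be Euclidean and transitive. The strongest is D.

D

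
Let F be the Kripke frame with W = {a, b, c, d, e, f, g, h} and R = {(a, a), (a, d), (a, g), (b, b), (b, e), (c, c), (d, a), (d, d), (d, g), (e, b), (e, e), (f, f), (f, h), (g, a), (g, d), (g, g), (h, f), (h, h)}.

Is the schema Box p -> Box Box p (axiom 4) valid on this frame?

The schema 4 characterises exactly the transitive frames.
Transitive: yes — every two-step R-path is closed by a direct edge.

Yes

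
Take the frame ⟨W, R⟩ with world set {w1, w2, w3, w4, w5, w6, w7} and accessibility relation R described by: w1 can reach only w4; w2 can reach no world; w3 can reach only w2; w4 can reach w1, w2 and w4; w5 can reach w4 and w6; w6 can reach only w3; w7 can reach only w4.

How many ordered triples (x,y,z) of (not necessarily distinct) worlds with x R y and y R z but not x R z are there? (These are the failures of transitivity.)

Enumerating: (w1,w4,w1), (w1,w4,w2), (w5,w4,w1), (w5,w4,w2), (w5,w6,w3), (w6,w3,w2), (w7,w4,w1), (w7,w4,w2).

8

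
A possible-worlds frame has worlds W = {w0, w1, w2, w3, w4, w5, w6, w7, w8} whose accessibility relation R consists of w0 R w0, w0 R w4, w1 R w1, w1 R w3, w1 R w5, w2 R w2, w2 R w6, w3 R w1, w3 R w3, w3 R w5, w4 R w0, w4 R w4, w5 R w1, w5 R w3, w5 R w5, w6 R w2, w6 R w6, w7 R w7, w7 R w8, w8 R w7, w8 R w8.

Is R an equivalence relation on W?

Yes

Reflexive: yes — every world is R-related to itself.
Symmetric: yes — every pair in R has its reverse in R.
Transitive: yes — every two-step R-path is closed by a direct edge.
So R is an equivalence relation.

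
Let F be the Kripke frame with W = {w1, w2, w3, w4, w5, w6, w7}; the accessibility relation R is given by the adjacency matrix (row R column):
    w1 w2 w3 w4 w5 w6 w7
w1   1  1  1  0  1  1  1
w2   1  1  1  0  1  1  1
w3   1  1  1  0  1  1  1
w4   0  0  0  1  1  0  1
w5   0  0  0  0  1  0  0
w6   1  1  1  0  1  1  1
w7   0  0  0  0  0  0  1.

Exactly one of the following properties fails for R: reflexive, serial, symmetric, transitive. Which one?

symmetric

Reflexive: yes — every world is R-related to itself.
Serial: yes — every world has a successor (e.g. w1 R w1).
Symmetric: no — w1 R w5 but not w5 R w1.
Transitive: yes — every two-step R-path is closed by a direct edge.
Only symmetric fails.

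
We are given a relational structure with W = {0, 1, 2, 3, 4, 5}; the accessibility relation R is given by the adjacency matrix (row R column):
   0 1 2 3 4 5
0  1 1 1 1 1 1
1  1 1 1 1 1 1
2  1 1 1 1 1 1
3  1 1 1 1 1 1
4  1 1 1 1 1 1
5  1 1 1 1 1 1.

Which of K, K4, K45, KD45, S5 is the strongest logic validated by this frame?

S5

Transitive (axiom 4): yes — every two-step R-path is closed by a direct edge.
Euclidean (axiom 5): yes — any two successors of a common world are R-related.
Serial (axiom D): yes — every world has a successor (e.g. 0 R 0).
Reflexive (axiom T): yes — every world is R-related to itself.
So F validates K, K4, K45, KD45, S5. The strongest is S5.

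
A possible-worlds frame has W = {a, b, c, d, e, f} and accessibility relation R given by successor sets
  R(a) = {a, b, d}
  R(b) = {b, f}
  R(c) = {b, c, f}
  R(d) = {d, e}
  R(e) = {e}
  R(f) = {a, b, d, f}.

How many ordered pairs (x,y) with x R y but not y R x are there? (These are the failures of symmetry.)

Enumerating: (a,b), (a,d), (c,b), (c,f), (d,e), (f,a), (f,d).

7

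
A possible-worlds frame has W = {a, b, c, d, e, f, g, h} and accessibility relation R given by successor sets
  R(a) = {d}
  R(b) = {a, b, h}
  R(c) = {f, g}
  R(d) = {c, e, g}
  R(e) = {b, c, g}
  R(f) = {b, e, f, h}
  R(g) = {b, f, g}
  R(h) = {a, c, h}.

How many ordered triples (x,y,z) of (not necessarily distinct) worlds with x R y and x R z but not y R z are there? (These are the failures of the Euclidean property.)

Enumerating: (a,d,d), (b,a,a), (b,a,b), (b,a,h), (b,h,b), (c,f,g), (d,c,c), (d,c,e), (d,e,e), (d,g,c), (d,g,e), (e,b,c), … and 21 more.
Total: 33.

33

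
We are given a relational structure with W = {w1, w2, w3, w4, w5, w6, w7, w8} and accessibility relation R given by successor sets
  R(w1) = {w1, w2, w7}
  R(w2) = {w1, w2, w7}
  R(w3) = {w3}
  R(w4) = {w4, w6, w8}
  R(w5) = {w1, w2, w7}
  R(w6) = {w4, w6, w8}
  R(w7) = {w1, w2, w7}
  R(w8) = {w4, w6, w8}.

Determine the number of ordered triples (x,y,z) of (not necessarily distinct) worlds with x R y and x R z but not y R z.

0

R is Euclidean; there are no such tuples.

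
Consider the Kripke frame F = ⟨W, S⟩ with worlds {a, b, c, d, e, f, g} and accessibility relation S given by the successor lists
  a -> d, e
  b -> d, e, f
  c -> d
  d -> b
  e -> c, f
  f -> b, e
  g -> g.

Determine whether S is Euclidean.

Euclidean: no — a S d and a S e, but not d S e.

No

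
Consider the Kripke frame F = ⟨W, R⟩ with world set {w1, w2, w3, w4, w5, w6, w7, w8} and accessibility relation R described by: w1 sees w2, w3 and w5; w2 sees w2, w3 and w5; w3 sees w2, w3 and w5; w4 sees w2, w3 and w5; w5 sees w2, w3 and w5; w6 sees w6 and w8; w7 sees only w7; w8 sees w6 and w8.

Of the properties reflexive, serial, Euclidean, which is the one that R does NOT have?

reflexive

Reflexive: no — w1 is not related to itself.
Serial: yes — every world has a successor (e.g. w1 R w2).
Euclidean: yes — any two successors of a common world are R-related.
Only reflexive fails.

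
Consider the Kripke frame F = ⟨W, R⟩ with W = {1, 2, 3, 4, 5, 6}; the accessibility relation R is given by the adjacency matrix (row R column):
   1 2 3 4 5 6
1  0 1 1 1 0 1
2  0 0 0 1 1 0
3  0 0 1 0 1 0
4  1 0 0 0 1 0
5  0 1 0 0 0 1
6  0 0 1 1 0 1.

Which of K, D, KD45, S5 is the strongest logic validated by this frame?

Serial (axiom D): yes — every world has a successor (e.g. 1 R 2).
Euclidean (axiom 5): no — 1 R 2 and 1 R 3, but not 2 R 3.
Transitive (axiom 4): no — 1 R 2 and 2 R 5, but not 1 R 5.
Reflexive (axiom T): no — 1 is not related to itself.
So F validates K, D; KD45 would additionally require R to be Euclidean and transitive. The strongest is D.

D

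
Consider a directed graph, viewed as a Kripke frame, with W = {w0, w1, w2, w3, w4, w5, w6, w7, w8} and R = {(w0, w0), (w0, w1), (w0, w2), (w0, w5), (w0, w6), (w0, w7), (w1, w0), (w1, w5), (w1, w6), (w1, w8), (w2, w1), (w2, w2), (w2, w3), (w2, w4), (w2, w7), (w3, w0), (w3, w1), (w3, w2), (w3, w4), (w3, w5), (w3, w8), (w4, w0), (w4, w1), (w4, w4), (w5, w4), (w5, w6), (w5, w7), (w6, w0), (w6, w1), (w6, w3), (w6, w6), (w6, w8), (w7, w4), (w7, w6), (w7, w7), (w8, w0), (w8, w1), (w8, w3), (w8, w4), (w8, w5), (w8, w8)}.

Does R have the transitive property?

No

Transitive: no — w0 R w1 and w1 R w8, but not w0 R w8.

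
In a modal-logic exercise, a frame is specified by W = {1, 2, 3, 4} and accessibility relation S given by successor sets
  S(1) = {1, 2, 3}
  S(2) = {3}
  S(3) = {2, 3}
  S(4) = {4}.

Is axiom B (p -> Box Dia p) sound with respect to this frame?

The schema B characterises exactly the symmetric frames.
Symmetric: no — 1 S 2 but not 2 S 1.

No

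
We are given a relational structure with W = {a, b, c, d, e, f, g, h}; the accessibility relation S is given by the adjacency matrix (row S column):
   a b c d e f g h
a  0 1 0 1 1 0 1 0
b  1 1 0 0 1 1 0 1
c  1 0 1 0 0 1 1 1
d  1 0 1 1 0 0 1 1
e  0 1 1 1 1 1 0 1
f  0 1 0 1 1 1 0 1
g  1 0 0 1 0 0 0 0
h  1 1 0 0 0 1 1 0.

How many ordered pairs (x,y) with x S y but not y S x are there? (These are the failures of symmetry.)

Enumerating: (a,e), (c,a), (c,f), (c,g), (c,h), (d,c), (d,h), (e,c), (e,d), (e,h), (f,d), (h,a), (h,g).

13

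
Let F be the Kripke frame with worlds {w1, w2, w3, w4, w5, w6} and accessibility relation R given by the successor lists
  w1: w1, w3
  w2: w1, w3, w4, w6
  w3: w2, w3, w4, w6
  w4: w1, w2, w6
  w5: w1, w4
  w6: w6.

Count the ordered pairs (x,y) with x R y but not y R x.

9

Enumerating: (w1,w3), (w2,w1), (w2,w6), (w3,w4), (w3,w6), (w4,w1), (w4,w6), (w5,w1), (w5,w4).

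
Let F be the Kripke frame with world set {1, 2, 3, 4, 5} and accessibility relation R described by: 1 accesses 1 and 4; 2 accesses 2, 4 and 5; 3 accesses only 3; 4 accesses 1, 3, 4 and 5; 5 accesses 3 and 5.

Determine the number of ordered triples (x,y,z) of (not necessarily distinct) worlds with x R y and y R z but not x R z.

5

Enumerating: (1,4,3), (1,4,5), (2,4,1), (2,4,3), (2,5,3).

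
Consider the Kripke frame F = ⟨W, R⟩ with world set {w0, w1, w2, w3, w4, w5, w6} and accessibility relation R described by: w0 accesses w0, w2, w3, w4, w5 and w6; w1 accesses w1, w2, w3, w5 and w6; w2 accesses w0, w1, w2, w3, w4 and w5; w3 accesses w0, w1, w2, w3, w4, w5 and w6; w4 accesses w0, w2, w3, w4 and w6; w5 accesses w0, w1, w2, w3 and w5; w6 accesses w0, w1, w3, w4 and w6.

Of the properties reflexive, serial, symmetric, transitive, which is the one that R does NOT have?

Reflexive: yes — every world is R-related to itself.
Serial: yes — every world has a successor (e.g. w0 R w0).
Symmetric: yes — every pair in R has its reverse in R.
Transitive: no — w0 R w2 and w2 R w1, but not w0 R w1.
Only transitive fails.

transitive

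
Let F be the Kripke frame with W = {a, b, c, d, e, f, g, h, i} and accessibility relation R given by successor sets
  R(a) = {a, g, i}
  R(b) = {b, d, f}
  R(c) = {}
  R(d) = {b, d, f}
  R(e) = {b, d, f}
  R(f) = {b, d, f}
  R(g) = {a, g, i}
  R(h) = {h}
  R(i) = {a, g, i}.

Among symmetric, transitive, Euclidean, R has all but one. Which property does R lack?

symmetric

Symmetric: no — e R b but not b R e.
Transitive: yes — every two-step R-path is closed by a direct edge.
Euclidean: yes — any two successors of a common world are R-related.
Only symmetric fails.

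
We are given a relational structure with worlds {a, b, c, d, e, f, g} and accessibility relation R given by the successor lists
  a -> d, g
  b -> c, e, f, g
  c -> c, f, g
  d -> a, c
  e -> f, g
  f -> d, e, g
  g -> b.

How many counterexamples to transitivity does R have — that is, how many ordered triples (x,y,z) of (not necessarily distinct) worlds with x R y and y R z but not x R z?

Enumerating: (a,d,a), (a,d,c), (a,g,b), (b,f,d), (b,g,b), (c,f,d), (c,f,e), (c,g,b), (d,a,d), (d,a,g), (d,c,f), (d,c,g), … and 11 more.
Total: 23.

23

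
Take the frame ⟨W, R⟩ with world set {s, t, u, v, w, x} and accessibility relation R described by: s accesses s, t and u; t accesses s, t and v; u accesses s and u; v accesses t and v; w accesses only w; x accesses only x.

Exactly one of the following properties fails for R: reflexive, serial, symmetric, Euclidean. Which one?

Reflexive: yes — every world is R-related to itself.
Serial: yes — every world has a successor (e.g. s R s).
Symmetric: yes — every pair in R has its reverse in R.
Euclidean: no — s R t and s R u, but not t R u.
Only Euclidean fails.

Euclidean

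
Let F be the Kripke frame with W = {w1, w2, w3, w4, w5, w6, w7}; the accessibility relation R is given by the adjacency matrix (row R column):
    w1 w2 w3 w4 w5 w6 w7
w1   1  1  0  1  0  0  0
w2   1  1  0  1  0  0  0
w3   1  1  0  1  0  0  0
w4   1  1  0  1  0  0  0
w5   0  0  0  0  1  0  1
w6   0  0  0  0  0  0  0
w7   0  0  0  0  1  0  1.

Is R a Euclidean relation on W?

Euclidean: yes — any two successors of a common world are R-related.

Yes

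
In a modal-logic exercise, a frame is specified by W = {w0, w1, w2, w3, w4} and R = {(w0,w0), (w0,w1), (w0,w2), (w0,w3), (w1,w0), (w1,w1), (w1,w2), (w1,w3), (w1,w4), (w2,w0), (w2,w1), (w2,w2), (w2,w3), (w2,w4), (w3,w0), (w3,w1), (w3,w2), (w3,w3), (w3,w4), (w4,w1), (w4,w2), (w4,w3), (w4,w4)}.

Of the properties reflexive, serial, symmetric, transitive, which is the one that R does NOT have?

Reflexive: yes — every world is R-related to itself.
Serial: yes — every world has a successor (e.g. w0 R w0).
Symmetric: yes — every pair in R has its reverse in R.
Transitive: no — w0 R w1 and w1 R w4, but not w0 R w4.
Only transitive fails.

transitive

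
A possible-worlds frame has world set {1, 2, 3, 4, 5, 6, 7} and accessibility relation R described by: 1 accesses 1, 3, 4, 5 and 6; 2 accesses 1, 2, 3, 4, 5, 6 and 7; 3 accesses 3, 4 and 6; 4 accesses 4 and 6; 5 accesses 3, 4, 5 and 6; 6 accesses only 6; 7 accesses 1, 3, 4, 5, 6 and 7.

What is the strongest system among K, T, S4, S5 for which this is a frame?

S4

Reflexive (axiom T): yes — every world is R-related to itself.
Transitive (axiom 4): yes — every two-step R-path is closed by a direct edge.
Euclidean (axiom 5): no — 1 R 3 and 1 R 5, but not 3 R 5.
So F validates K, T, S4; S5 would additionally require R to be Euclidean. The strongest is S4.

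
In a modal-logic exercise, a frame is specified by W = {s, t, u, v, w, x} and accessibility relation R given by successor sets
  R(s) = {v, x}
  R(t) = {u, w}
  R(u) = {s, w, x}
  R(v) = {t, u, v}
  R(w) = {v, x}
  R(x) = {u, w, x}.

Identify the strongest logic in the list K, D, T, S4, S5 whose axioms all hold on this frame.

Serial (axiom D): yes — every world has a successor (e.g. s R v).
Reflexive (axiom T): no — s is not related to itself.
Transitive (axiom 4): no — s R v and v R t, but not s R t.
Euclidean (axiom 5): no — s R v and s R x, but not v R x.
So F validates K, D; T would additionally require R to be reflexive. The strongest is D.

D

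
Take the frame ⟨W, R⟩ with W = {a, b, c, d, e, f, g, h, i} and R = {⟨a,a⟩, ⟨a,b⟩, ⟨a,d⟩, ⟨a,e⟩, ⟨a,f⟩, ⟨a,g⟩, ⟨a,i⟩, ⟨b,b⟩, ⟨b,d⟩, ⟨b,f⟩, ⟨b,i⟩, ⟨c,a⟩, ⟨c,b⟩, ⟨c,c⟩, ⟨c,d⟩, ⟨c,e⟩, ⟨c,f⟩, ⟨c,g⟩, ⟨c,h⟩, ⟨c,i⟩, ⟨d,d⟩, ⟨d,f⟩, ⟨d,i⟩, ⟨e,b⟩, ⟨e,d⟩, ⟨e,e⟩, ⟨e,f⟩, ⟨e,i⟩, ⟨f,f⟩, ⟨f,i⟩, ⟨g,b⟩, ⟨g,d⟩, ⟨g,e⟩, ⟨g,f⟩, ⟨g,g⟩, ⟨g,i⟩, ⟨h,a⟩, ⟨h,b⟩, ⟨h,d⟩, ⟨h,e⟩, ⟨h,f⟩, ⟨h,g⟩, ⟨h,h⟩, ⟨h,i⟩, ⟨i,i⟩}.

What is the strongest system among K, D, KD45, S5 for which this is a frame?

Serial (axiom D): yes — every world has a successor (e.g. a R a).
Euclidean (axiom 5): no — a R b and a R e, but not b R e.
Transitive (axiom 4): yes — every two-step R-path is closed by a direct edge.
Reflexive (axiom T): yes — every world is R-related to itself.
So F validates K, D; KD45 would additionally require R to be Euclidean. The strongest is D.

D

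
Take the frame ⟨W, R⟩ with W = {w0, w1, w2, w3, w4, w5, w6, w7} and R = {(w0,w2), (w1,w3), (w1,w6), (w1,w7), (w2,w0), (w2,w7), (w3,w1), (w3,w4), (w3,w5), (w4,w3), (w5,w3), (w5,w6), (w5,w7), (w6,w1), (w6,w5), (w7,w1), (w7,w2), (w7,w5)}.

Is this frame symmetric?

Symmetric: yes — every pair in R has its reverse in R.

Yes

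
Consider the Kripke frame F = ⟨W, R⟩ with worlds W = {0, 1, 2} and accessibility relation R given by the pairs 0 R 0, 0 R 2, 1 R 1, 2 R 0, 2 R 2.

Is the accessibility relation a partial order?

Reflexive: yes — every world is R-related to itself.
Transitive: yes — every two-step R-path is closed by a direct edge.
Antisymmetric: no — 0 R 2 and 2 R 0 with 0 ≠ 2.
So R is not a partial order.

No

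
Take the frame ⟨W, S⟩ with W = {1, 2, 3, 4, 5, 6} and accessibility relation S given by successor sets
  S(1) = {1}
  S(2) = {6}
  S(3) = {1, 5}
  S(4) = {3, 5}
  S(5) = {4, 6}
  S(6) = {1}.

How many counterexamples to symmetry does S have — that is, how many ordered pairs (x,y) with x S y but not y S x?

Enumerating: (2,6), (3,1), (3,5), (4,3), (5,6), (6,1).

6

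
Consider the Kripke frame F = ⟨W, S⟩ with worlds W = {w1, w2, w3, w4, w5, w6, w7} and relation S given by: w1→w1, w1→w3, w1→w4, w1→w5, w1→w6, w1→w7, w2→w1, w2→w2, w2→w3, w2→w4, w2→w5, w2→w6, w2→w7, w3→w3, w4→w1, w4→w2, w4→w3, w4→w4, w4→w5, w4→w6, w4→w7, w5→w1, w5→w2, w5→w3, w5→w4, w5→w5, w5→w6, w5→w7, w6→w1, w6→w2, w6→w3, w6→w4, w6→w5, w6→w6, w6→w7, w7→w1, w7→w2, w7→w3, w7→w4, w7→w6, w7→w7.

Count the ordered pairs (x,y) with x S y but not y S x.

Enumerating: (w1,w3), (w2,w1), (w2,w3), (w4,w3), (w5,w3), (w5,w7), (w6,w3), (w7,w3).

8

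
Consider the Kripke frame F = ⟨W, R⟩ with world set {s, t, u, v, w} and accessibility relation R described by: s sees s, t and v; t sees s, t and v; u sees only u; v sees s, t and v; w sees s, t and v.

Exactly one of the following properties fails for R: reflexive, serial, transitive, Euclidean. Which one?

Reflexive: no — w is not related to itself.
Serial: yes — every world has a successor (e.g. s R s).
Transitive: yes — every two-step R-path is closed by a direct edge.
Euclidean: yes — any two successors of a common world are R-related.
Only reflexive fails.

reflexive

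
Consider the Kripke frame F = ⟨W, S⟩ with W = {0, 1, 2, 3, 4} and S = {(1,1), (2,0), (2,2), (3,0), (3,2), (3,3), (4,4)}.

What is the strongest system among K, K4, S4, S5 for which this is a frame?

Transitive (axiom 4): yes — every two-step S-path is closed by a direct edge.
Reflexive (axiom T): no — 0 is not related to itself.
Euclidean (axiom 5): no — 3 S 0 and 3 S 2, but not 0 S 2.
So F validates K, K4; S4 would additionally require S to be reflexive. The strongest is K4.

K4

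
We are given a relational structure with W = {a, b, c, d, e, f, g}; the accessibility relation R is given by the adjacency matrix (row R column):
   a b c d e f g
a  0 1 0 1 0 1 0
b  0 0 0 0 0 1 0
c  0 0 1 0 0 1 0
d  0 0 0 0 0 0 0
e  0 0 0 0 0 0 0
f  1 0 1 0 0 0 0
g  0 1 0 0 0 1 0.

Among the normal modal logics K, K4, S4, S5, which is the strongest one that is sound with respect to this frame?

K

Transitive (axiom 4): no — a R f and f R c, but not a R c.
Reflexive (axiom T): no — a is not related to itself.
Euclidean (axiom 5): no — a R b and a R d, but not b R d.
So F validates K; K4 would additionally require R to be transitive. The strongest is K.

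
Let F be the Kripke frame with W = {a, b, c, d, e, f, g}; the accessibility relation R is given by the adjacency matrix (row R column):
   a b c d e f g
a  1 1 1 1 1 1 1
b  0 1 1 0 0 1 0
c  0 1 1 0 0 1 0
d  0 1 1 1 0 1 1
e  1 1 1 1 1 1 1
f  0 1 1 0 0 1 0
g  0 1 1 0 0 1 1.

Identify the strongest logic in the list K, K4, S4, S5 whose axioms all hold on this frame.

S4

Transitive (axiom 4): yes — every two-step R-path is closed by a direct edge.
Reflexive (axiom T): yes — every world is R-related to itself.
Euclidean (axiom 5): no — a R b and a R d, but not b R d.
So F validates K, K4, S4; S5 would additionally require R to be Euclidean. The strongest is S4.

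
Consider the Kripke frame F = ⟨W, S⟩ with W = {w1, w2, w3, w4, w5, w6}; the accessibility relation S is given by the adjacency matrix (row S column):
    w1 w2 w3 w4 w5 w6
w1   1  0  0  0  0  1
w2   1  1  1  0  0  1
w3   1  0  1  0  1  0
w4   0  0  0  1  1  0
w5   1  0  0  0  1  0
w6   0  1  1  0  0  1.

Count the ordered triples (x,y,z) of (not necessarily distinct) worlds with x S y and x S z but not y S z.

13

Enumerating: (w1,w6,w1), (w2,w1,w2), (w2,w1,w3), (w2,w3,w2), (w2,w3,w6), (w2,w6,w1), (w3,w1,w3), (w3,w1,w5), (w3,w5,w3), (w4,w5,w4), (w5,w1,w5), (w6,w3,w2), (w6,w3,w6).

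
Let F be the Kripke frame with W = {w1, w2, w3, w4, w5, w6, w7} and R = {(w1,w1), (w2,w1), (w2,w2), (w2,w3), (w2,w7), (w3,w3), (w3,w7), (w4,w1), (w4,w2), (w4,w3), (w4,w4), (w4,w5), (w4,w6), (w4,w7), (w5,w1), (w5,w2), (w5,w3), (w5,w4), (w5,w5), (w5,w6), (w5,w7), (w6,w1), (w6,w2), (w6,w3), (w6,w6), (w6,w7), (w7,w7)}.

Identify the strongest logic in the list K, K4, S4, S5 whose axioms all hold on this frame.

S4

Transitive (axiom 4): yes — every two-step R-path is closed by a direct edge.
Reflexive (axiom T): yes — every world is R-related to itself.
Euclidean (axiom 5): no — w2 R w1 and w2 R w3, but not w1 R w3.
So F validates K, K4, S4; S5 would additionally require R to be Euclidean. The strongest is S4.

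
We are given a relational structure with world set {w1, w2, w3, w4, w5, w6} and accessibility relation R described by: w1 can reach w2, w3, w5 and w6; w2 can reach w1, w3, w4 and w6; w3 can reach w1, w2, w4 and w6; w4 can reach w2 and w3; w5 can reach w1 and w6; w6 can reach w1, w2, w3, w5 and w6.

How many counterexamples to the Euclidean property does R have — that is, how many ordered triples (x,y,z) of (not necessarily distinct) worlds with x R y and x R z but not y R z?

32

Enumerating: (w1,w2,w2), (w1,w2,w5), (w1,w3,w3), (w1,w3,w5), (w1,w5,w2), (w1,w5,w3), (w1,w5,w5), (w2,w1,w1), (w2,w1,w4), (w2,w3,w3), (w2,w4,w1), (w2,w4,w4), … and 20 more.
Total: 32.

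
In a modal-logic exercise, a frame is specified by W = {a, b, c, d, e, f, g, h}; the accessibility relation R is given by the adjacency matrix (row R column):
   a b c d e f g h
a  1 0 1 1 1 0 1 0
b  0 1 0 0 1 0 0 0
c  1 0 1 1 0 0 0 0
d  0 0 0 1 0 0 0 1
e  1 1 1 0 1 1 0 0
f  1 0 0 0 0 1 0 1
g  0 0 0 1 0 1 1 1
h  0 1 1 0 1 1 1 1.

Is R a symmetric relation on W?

Symmetric: no — a R d but not d R a.

No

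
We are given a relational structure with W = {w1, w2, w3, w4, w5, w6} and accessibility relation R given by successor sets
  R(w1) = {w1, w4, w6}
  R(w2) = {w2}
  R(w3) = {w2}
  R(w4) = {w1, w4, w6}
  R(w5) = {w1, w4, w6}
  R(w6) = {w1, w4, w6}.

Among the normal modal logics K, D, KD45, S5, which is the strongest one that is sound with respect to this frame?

KD45

Serial (axiom D): yes — every world has a successor (e.g. w1 R w1).
Euclidean (axiom 5): yes — any two successors of a common world are R-related.
Transitive (axiom 4): yes — every two-step R-path is closed by a direct edge.
Reflexive (axiom T): no — w3 is not related to itself.
So F validates K, D, KD45; S5 would additionally require R to be reflexive. The strongest is KD45.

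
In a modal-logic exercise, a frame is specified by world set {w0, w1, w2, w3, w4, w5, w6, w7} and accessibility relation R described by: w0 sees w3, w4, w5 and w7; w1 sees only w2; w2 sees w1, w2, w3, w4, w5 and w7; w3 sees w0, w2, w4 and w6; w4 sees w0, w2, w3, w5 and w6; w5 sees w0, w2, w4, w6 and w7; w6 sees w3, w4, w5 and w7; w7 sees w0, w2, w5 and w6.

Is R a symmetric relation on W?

Symmetric: yes — every pair in R has its reverse in R.

Yes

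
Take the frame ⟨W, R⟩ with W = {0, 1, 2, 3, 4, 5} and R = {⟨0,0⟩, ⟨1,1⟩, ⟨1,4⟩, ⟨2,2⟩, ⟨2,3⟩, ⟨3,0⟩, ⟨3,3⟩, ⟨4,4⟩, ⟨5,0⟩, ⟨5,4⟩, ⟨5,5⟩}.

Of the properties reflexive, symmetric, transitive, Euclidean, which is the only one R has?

Reflexive: yes — every world is R-related to itself.
Symmetric: no — 1 R 4 but not 4 R 1.
Transitive: no — 2 R 3 and 3 R 0, but not 2 R 0.
Euclidean: no — 5 R 0 and 5 R 4, but not 0 R 4.
Only reflexive holds.

reflexive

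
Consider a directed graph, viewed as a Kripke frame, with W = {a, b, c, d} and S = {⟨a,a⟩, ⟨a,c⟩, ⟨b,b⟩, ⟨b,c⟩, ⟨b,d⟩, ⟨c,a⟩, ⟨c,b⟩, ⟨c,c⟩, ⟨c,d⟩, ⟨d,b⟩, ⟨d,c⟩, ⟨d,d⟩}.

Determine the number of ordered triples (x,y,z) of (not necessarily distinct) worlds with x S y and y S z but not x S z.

4

Enumerating: (a,c,b), (a,c,d), (b,c,a), (d,c,a).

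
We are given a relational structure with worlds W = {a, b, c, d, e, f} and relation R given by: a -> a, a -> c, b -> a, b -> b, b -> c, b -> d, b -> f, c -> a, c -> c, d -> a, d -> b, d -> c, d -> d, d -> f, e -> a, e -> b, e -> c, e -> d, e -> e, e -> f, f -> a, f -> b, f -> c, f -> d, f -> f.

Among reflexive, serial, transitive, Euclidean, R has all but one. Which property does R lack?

Reflexive: yes — every world is R-related to itself.
Serial: yes — every world has a successor (e.g. a R a).
Transitive: yes — every two-step R-path is closed by a direct edge.
Euclidean: no — b R a and b R d, but not a R d.
Only Euclidean fails.

Euclidean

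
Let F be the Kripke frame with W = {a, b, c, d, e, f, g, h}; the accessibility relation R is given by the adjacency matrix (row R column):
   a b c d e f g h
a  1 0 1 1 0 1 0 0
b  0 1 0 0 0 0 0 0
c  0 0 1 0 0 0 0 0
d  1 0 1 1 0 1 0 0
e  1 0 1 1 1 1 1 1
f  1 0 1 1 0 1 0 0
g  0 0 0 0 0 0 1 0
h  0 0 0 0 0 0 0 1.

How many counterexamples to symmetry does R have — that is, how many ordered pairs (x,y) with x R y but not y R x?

9

Enumerating: (a,c), (d,c), (e,a), (e,c), (e,d), (e,f), (e,g), (e,h), (f,c).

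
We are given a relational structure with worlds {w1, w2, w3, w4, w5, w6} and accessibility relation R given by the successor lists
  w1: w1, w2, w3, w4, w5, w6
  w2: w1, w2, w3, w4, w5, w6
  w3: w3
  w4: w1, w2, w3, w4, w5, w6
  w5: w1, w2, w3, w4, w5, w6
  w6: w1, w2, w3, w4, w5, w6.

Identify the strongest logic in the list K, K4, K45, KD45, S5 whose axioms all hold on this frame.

K4

Transitive (axiom 4): yes — every two-step R-path is closed by a direct edge.
Euclidean (axiom 5): no — w1 R w3 and w1 R w2, but not w3 R w2.
Serial (axiom D): yes — every world has a successor (e.g. w1 R w1).
Reflexive (axiom T): yes — every world is R-related to itself.
So F validates K, K4; K45 would additionally require R to be Euclidean. The strongest is K4.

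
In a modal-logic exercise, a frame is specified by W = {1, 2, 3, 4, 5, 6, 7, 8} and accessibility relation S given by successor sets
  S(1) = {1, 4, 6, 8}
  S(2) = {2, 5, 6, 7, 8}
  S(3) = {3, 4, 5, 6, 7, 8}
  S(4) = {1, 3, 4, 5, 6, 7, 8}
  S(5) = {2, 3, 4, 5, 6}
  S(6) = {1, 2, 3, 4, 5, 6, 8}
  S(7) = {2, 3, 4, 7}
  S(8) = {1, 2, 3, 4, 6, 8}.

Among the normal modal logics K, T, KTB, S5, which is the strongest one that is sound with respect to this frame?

KTB

Reflexive (axiom T): yes — every world is S-related to itself.
Symmetric (axiom B): yes — every pair in S has its reverse in S.
Euclidean (axiom 5): no — 2 S 5 and 2 S 7, but not 5 S 7.
So F validates K, T, KTB; S5 would additionally require S to be Euclidean. The strongest is KTB.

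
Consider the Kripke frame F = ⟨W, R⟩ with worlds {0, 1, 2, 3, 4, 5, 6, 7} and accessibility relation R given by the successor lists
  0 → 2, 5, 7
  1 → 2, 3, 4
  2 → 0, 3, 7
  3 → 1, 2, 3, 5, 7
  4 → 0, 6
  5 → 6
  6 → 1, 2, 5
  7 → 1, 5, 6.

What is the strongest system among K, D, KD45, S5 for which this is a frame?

D

Serial (axiom D): yes — every world has a successor (e.g. 0 R 2).
Euclidean (axiom 5): no — 0 R 2 and 0 R 5, but not 2 R 5.
Transitive (axiom 4): no — 0 R 2 and 2 R 3, but not 0 R 3.
Reflexive (axiom T): no — 0 is not related to itself.
So F validates K, D; KD45 would additionally require R to be Euclidean and transitive. The strongest is D.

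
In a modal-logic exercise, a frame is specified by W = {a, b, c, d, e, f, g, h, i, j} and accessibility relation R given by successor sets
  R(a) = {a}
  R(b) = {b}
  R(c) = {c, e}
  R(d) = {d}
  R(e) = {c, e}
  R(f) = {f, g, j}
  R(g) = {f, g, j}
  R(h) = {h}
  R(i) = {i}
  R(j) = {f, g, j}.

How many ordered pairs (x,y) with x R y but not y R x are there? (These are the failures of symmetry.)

R is symmetric; there are no such tuples.

0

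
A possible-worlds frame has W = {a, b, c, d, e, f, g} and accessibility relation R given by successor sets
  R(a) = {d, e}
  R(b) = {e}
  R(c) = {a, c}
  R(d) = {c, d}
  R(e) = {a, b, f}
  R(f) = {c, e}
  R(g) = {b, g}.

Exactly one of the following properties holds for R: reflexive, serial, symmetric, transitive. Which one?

Reflexive: no — a is not related to itself.
Serial: yes — every world has a successor (e.g. a R d).
Symmetric: no — a R d but not d R a.
Transitive: no — a R d and d R c, but not a R c.
Only serial holds.

serial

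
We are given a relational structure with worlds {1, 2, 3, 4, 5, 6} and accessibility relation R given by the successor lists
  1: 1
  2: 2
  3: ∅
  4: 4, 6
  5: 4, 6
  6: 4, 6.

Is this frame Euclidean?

Euclidean: yes — any two successors of a common world are R-related.

Yes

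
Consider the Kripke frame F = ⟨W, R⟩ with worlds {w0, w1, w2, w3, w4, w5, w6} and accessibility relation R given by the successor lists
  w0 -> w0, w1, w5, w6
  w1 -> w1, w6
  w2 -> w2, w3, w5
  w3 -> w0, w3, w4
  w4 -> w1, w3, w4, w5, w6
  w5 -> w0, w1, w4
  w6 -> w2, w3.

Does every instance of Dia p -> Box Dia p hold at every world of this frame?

No

By correspondence theory, 5 is valid on a frame iff R is Euclidean.
Euclidean: no — w0 R w1 and w0 R w5, but not w1 R w5.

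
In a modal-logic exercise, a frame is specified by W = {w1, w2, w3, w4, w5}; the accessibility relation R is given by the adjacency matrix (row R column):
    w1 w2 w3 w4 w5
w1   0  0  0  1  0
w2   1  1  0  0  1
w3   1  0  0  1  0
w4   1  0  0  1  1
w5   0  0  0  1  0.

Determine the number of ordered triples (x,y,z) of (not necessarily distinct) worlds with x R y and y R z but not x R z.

Enumerating: (w1,w4,w1), (w1,w4,w5), (w2,w1,w4), (w2,w5,w4), (w3,w4,w5), (w5,w4,w1), (w5,w4,w5).

7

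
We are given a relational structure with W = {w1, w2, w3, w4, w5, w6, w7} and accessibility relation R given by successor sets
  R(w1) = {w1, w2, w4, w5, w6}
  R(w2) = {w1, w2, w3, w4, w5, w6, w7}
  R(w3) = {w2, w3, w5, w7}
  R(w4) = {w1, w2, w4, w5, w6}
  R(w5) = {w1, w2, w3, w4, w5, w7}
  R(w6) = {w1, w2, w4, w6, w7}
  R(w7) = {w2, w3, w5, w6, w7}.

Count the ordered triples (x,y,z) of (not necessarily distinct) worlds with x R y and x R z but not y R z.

Enumerating: (w1,w5,w6), (w1,w6,w5), (w2,w1,w3), (w2,w1,w7), (w2,w3,w1), (w2,w3,w4), (w2,w3,w6), (w2,w4,w3), (w2,w4,w7), (w2,w5,w6), (w2,w6,w3), (w2,w6,w5), … and 20 more.
Total: 32.

32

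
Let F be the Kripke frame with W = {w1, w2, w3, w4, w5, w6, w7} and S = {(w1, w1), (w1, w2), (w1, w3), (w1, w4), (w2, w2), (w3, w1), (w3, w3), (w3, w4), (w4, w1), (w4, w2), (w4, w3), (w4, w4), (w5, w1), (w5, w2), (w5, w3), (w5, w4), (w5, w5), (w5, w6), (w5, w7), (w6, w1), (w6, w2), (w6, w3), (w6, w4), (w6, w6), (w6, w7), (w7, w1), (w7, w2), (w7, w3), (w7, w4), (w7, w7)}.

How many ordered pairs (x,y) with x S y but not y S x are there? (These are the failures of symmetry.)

17

Enumerating: (w1,w2), (w4,w2), (w5,w1), (w5,w2), (w5,w3), (w5,w4), (w5,w6), (w5,w7), (w6,w1), (w6,w2), (w6,w3), (w6,w4), (w6,w7), (w7,w1), (w7,w2), (w7,w3), (w7,w4).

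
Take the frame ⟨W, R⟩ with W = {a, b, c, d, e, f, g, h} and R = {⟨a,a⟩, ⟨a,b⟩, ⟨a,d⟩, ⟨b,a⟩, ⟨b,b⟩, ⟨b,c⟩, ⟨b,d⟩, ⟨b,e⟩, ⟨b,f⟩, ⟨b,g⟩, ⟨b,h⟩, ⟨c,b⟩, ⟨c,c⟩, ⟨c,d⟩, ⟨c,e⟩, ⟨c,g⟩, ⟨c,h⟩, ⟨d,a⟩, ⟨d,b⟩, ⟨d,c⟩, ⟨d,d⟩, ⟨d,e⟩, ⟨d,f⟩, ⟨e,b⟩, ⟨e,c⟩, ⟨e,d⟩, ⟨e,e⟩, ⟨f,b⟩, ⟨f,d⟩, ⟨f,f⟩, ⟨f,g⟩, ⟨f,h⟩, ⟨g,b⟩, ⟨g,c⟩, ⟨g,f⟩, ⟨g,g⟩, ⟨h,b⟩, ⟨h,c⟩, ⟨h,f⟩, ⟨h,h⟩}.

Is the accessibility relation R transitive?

No

Transitive: no — a R b and b R c, but not a R c.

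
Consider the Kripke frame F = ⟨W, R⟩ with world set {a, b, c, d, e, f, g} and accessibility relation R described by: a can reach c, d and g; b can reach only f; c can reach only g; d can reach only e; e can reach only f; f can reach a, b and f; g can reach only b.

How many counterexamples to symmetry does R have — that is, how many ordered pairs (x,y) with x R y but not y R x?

8

Enumerating: (a,c), (a,d), (a,g), (c,g), (d,e), (e,f), (f,a), (g,b).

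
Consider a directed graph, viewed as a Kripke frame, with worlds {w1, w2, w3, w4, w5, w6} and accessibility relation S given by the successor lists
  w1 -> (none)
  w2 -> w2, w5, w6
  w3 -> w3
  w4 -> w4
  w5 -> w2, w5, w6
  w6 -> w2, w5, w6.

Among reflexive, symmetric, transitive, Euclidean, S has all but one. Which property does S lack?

Reflexive: no — w1 is not related to itself.
Symmetric: yes — every pair in S has its reverse in S.
Transitive: yes — every two-step S-path is closed by a direct edge.
Euclidean: yes — any two successors of a common world are S-related.
Only reflexive fails.

reflexive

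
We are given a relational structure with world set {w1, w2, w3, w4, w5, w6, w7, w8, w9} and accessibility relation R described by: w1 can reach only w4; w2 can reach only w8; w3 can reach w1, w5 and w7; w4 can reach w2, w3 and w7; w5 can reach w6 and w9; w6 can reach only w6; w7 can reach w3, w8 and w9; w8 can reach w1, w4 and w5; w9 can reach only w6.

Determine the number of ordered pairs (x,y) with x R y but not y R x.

15

Enumerating: (w1,w4), (w2,w8), (w3,w1), (w3,w5), (w4,w2), (w4,w3), (w4,w7), (w5,w6), (w5,w9), (w7,w8), (w7,w9), (w8,w1), (w8,w4), (w8,w5), (w9,w6).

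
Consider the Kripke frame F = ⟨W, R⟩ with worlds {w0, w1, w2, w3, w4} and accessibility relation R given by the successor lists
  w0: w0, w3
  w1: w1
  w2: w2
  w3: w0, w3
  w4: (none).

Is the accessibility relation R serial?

Serial: no — w4 has no R-successor.

No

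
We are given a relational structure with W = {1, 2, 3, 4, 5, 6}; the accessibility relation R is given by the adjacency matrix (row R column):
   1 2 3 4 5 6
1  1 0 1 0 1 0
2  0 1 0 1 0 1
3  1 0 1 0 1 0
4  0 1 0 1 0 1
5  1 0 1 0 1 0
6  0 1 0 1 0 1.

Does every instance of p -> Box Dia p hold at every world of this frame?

Yes

The schema B characterises exactly the symmetric frames.
Symmetric: yes — every pair in R has its reverse in R.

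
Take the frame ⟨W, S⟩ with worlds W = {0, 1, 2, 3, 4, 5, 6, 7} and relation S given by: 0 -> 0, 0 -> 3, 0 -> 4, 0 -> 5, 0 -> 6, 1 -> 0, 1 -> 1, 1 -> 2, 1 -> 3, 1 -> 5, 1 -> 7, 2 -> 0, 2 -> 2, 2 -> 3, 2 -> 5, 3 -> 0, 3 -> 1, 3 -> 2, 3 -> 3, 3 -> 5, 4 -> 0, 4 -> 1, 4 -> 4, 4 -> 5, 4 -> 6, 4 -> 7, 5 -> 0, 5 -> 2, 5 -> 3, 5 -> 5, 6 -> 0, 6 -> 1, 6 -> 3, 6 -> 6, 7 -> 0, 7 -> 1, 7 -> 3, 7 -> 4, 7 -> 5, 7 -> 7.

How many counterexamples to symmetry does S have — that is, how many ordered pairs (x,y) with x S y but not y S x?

Enumerating: (1,0), (1,2), (1,5), (2,0), (4,1), (4,5), (4,6), (6,1), (6,3), (7,0), (7,3), (7,5).

12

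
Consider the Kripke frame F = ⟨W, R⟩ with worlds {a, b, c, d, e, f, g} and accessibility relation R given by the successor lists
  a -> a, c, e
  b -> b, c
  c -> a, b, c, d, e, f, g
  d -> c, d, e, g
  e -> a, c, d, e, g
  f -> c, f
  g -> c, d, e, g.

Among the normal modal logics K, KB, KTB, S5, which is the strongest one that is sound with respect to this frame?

KTB

Symmetric (axiom B): yes — every pair in R has its reverse in R.
Reflexive (axiom T): yes — every world is R-related to itself.
Euclidean (axiom 5): no — c R a and c R b, but not a R b.
So F validates K, KB, KTB; S5 would additionally require R to be Euclidean. The strongest is KTB.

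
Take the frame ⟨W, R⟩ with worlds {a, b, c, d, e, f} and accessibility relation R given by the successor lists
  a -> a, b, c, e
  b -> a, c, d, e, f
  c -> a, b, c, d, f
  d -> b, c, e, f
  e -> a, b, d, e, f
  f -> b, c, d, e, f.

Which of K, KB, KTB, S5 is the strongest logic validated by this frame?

KB

Symmetric (axiom B): yes — every pair in R has its reverse in R.
Reflexive (axiom T): no — b is not related to itself.
Euclidean (axiom 5): no — a R c and a R e, but not c R e.
So F validates K, KB; KTB would additionally require R to be reflexive. The strongest is KB.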